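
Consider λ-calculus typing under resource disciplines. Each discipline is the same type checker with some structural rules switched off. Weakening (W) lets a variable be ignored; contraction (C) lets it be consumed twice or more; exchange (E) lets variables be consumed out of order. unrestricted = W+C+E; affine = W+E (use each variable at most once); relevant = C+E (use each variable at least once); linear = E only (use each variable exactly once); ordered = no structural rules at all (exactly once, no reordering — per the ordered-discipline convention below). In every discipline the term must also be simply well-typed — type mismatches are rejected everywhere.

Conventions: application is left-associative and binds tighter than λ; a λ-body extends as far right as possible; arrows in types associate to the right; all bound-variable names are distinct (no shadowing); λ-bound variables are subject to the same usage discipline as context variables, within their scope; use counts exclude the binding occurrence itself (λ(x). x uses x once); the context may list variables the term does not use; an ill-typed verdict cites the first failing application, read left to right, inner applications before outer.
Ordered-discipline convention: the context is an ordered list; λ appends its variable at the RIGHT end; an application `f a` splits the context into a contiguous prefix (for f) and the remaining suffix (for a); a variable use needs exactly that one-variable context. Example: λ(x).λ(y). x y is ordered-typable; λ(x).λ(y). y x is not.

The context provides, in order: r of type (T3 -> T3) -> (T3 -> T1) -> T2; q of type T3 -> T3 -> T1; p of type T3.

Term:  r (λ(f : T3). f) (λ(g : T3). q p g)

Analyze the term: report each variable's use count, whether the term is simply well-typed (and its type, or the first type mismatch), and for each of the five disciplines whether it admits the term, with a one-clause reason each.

counts: r ×1, q ×1, p ×1, f (λ-bound) ×1, g (λ-bound) ×1
uses in reading order: r, f, q, p, g
typing: well-typed at T2
ordered: ✓, r, q, p, f, g: once each, no exchange needed
linear: ✓, each of r, q, p, f, g used exactly once
affine: ✓, r, q, p, f, g: no repeats, contraction unneeded
relevant: ✓, every one of r, q, p, f, g appears
unrestricted: ✓, type-checks (T2) and nothing is barred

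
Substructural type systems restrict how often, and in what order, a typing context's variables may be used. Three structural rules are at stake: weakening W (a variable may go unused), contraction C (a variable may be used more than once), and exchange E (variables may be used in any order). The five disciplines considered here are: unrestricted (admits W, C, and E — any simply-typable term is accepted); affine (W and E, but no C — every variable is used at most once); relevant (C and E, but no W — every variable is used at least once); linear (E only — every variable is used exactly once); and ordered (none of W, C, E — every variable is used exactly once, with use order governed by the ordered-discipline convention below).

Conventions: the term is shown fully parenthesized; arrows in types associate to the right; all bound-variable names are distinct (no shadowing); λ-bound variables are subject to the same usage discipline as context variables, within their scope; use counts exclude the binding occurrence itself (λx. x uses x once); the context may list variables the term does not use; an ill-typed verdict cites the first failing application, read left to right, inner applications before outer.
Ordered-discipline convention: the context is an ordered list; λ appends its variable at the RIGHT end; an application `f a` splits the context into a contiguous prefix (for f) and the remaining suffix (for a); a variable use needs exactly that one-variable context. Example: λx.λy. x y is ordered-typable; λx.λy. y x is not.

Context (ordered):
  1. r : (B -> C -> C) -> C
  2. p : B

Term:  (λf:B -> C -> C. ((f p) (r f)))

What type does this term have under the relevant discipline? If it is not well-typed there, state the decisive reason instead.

term : (B -> C -> C) -> C
usage: r: 1×, p: 1×, f (bound): 2×
uses in reading order: f, p, r, f
typing: the term checks, with type (B -> C -> C) -> C
per-discipline verdicts: ordered ✗ | linear ✗ | affine ✗ | relevant ✓ | unrestricted ✓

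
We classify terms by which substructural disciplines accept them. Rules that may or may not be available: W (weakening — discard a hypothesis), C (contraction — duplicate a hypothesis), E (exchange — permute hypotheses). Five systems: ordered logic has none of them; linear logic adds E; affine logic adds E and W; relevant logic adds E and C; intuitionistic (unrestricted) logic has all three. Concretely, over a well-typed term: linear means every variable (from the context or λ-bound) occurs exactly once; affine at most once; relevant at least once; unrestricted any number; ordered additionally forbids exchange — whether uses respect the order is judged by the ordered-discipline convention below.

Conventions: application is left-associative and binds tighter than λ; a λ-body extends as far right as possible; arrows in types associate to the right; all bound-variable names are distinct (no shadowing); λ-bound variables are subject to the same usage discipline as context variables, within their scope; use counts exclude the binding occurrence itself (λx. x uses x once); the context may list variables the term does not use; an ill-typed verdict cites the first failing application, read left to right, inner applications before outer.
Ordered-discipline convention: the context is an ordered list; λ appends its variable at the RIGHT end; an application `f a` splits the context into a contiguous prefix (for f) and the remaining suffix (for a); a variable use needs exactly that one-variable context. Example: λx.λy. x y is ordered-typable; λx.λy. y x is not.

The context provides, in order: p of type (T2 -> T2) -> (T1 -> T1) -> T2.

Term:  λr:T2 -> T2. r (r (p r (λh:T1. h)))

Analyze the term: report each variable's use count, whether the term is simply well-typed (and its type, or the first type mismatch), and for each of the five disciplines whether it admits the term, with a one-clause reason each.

counts: p=1, r (λ-bound)=3, h (λ-bound)=1
uses in reading order: r, r, p, r, h
typing: well-typed — term : (T2 -> T2) -> T2
ordered ✗ (uses contraction: r ×3)
linear ✗ (uses contraction: r ×3)
affine ✗ (uses contraction: r ×3)
relevant ✓ (none of p, r, h goes unused)
unrestricted ✓ (simply typable at (T2 -> T2) -> T2; W, C, E all held)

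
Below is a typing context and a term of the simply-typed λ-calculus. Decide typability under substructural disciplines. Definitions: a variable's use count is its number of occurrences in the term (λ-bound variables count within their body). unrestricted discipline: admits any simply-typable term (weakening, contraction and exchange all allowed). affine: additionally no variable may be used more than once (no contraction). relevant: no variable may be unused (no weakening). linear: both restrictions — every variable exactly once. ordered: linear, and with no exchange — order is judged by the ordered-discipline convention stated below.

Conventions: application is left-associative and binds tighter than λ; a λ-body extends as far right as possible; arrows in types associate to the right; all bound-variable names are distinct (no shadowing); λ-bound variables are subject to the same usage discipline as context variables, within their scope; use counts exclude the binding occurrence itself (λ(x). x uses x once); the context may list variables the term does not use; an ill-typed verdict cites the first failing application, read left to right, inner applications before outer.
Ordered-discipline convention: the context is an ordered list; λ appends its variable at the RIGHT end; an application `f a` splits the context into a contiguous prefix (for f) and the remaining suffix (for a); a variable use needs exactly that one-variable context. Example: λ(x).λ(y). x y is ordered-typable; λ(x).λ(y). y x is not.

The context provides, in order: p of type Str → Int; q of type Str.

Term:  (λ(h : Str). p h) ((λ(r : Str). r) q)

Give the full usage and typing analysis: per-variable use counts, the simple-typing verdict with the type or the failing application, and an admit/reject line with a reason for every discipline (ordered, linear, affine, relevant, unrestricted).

usage: p: 1; q: 1; h [bound]: 1; r [bound]: 1
left-to-right use order: p, h, r, q
typing: the term checks, with type Int
ordered: ✓ — p, q, h, r once each; derivable with no W/C/E
linear: ✓ — exactly-once usage across p, q, h, r
affine: ✓ — none of p, q, h, r used more than once
relevant: ✓ — none of p, q, h, r goes unused
unrestricted: ✓ — simply typable at Int; W, C, E all held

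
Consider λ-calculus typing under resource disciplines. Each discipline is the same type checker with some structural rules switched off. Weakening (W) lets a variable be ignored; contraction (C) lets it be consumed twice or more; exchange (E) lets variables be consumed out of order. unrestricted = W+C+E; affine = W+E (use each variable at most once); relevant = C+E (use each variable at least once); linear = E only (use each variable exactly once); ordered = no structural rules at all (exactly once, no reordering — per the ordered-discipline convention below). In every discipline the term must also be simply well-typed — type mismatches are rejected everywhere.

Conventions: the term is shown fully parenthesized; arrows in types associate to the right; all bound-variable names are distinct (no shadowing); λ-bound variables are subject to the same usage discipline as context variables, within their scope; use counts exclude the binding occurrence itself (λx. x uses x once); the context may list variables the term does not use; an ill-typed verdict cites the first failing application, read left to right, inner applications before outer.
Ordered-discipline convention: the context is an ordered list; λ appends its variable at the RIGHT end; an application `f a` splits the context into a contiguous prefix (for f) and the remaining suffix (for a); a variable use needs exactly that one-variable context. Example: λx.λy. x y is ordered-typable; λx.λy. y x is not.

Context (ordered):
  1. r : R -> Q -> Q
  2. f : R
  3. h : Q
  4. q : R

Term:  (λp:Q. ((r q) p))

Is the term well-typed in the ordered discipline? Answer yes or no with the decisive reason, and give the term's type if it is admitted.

no — f, h left unused
counts: r ×1; f ×0; h ×0; q ×1; p (bound) ×1
left-to-right use order: r, q, p
typing: well-typed at Q -> Q
across the five disciplines: ordered ✗; linear ✗; affine ✓; relevant ✗; unrestricted ✓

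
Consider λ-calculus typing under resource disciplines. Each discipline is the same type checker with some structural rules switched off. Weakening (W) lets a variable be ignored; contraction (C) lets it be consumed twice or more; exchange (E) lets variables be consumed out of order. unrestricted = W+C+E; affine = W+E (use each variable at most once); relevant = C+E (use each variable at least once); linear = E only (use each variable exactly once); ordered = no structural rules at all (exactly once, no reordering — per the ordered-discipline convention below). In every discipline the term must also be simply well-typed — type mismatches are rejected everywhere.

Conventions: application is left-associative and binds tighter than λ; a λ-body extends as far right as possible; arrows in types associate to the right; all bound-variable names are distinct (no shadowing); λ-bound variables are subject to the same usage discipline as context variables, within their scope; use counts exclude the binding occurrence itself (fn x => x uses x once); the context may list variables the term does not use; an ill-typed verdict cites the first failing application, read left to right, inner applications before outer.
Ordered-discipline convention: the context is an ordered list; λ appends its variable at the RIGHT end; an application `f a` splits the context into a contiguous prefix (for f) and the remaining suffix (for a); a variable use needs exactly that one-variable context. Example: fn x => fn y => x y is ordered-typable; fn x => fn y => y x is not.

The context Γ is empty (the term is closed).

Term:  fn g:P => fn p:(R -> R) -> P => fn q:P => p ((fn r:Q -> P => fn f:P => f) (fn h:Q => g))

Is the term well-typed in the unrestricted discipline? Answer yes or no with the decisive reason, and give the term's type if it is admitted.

no — a type mismatch blocks all five
usage: g (bound): 1×, p (bound): 1×, q (bound): 0×, r (bound): 0×, f (bound): 1×, h (bound): 0×
order of uses: p, f, g
typing: ill-typed: an argument P -> P mismatches the expected R -> R
per-discipline verdicts: ordered ✗ | linear ✗ | affine ✗ | relevant ✗ | unrestricted ✗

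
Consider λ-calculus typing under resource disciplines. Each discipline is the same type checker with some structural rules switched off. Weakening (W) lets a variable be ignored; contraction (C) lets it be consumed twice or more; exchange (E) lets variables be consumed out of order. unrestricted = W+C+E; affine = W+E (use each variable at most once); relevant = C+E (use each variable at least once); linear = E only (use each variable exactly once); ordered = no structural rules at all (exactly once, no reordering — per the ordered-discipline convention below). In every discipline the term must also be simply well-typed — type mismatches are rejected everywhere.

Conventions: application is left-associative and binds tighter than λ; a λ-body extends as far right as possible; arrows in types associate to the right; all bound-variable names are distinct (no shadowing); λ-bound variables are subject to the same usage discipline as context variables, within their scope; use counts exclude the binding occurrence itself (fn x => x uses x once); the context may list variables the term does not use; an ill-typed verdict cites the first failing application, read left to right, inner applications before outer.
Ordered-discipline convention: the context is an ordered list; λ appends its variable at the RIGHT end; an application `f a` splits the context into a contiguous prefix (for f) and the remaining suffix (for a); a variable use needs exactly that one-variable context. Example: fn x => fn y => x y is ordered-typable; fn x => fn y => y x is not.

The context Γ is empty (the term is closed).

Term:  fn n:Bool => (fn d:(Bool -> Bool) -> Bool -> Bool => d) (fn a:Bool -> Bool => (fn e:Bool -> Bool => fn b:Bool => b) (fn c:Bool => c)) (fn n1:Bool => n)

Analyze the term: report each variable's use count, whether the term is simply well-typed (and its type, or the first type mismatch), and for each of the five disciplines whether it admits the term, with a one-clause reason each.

usage: n (bound): 1; d (bound): 1; a (bound): 0; e (bound): 0; b (bound): 1; c (bound): 1; n1 (bound): 0
order of uses: d, b, c, n
typing: well-typed at Bool -> Bool -> Bool
ordered: ✗ — unused: a, e, n1 — weakening required
linear: ✗ — unused: a, e, n1 — weakening required
affine: ✓ — n, d, a, e, b, c, n1: no repeats, contraction unneeded
relevant: ✗ — unused: a, e, n1 — weakening required
unrestricted: ✓ — simply typable at Bool -> Bool -> Bool; W, C, E all held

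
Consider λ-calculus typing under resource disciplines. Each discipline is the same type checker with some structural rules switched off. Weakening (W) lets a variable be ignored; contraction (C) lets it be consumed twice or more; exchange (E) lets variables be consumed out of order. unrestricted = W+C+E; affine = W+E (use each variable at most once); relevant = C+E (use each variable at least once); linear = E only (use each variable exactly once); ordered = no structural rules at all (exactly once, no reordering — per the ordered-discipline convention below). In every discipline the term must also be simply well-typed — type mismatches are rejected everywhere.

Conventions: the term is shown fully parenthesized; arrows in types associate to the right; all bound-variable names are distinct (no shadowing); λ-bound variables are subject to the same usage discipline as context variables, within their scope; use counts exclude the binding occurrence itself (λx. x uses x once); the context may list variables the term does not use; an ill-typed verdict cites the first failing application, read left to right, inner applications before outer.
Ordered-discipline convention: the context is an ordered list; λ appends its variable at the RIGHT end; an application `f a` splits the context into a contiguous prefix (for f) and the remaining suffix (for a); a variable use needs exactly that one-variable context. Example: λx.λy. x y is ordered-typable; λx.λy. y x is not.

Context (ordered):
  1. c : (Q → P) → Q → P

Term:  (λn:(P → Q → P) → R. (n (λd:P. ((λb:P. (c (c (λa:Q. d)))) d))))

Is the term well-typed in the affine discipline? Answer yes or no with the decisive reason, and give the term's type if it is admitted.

no — uses contraction: c ×2, d ×2
counts: c: 2; n (λ-bound): 1; d (λ-bound): 2; b (λ-bound): 0; a (λ-bound): 0
order of uses: n, c, c, d, d
typing: ✓ — ((P → Q → P) → R) → R
all disciplines: ordered ✗ | linear ✗ | affine ✗ | relevant ✗ | unrestricted ✓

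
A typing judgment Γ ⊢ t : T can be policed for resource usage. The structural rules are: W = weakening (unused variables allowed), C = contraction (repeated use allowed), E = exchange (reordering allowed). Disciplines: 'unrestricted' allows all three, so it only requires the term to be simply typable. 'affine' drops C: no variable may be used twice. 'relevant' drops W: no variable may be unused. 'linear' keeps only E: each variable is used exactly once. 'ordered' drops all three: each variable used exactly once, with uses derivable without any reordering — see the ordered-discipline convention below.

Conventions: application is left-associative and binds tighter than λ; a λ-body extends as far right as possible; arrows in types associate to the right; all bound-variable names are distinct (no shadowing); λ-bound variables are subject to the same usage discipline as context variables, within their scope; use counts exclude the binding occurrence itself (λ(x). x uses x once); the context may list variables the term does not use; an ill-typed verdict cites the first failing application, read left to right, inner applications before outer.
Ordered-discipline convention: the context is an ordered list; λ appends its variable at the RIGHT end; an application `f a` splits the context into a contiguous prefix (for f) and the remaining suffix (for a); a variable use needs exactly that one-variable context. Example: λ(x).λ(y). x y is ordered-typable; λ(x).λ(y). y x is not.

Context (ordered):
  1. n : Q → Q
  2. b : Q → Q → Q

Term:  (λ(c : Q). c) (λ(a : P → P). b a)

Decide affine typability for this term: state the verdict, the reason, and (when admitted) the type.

no — a type mismatch blocks all five
use counts: n: 0×; b: 1×; c (bound): 1×; a (bound): 1×
uses in reading order: c, b, a
typing: ill-typed: an application expects Q but receives P → P
across the five disciplines: ordered ✗ · linear ✗ · affine ✗ · relevant ✗ · unrestricted ✗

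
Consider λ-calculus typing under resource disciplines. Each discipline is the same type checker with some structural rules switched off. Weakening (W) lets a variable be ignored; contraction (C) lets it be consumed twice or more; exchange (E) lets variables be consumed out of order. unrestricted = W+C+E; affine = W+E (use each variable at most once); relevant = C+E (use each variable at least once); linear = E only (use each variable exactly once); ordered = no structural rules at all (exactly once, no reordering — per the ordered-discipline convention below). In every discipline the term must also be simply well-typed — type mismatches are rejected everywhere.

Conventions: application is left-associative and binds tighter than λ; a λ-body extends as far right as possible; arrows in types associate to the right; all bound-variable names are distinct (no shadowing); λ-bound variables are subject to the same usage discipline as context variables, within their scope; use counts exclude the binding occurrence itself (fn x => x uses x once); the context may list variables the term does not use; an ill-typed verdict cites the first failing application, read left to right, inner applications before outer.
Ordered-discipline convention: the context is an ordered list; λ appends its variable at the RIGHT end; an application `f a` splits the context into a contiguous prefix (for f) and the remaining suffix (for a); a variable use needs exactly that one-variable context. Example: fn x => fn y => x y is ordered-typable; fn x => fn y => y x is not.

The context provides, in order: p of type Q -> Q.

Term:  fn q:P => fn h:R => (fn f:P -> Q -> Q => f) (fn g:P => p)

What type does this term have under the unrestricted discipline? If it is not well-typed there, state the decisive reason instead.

term : P -> R -> P -> Q -> Q
usage: p=1, q (bound)=0, h (bound)=0, f (bound)=1, g (bound)=0
uses in reading order: f, p
typing: ✓ — P -> R -> P -> Q -> Q
summary: ordered ✗ | linear ✗ | affine ✓ | relevant ✗ | unrestricted ✓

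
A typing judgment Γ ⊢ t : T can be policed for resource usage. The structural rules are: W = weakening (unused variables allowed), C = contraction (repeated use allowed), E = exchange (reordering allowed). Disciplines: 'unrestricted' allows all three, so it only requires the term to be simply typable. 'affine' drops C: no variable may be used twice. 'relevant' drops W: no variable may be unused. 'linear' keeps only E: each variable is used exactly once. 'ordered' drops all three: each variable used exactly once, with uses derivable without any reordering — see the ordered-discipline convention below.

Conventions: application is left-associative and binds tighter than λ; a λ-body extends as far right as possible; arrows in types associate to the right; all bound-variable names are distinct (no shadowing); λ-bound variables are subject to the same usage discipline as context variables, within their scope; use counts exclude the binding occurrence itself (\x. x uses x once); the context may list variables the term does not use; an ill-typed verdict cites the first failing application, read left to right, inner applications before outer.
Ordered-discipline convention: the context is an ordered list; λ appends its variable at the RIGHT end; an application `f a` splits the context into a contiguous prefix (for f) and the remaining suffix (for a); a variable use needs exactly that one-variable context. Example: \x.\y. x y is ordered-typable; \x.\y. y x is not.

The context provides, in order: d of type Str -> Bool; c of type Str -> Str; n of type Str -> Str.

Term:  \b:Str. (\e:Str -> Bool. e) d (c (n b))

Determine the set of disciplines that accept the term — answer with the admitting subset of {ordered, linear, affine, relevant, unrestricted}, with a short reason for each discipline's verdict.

admitted by: ordered, linear, affine, relevant, unrestricted
usage: d: 1, c: 1, n: 1, b [bound]: 1, e [bound]: 1
use order (left to right): e, d, c, n, b
typing: well-typed — term : Str -> Bool
ordered ✓ (d, c, n, b, e: once each, no exchange needed)
linear ✓ (each of d, c, n, b, e used exactly once)
affine ✓ (no duplicate uses among d, c, n, b, e)
relevant ✓ (d, c, n, b, e: all used, weakening unneeded)
unrestricted ✓ (type-checks (Str -> Bool) and nothing is barred)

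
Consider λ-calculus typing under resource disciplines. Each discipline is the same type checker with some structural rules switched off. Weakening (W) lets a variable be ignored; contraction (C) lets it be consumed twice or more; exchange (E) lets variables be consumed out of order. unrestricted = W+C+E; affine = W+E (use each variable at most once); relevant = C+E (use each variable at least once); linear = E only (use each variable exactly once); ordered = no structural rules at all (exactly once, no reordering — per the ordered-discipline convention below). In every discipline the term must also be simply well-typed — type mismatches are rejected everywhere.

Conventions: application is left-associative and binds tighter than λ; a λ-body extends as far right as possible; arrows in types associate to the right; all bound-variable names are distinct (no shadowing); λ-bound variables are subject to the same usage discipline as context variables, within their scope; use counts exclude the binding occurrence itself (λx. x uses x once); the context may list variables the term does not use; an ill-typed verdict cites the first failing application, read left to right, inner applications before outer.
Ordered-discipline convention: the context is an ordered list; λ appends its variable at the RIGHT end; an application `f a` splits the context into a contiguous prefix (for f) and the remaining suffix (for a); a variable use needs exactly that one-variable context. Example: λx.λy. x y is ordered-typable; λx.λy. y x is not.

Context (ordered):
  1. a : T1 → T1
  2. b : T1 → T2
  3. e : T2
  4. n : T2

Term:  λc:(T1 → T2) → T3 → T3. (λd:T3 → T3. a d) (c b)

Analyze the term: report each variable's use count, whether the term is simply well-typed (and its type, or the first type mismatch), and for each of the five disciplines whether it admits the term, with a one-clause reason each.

use counts: a: 1, b: 1, e: 0, n: 0, c [bound]: 1, d [bound]: 1
left-to-right use order: a, d, c, b
typing: ill-typed: argument of type T3 → T3 where T1 is required
ordered ✗ (fails simple typing)
linear ✗ (a type mismatch blocks all five)
affine ✗ (the type mismatch rejects it)
relevant ✗ (not simply typable)
unrestricted ✗ (fails simple typing)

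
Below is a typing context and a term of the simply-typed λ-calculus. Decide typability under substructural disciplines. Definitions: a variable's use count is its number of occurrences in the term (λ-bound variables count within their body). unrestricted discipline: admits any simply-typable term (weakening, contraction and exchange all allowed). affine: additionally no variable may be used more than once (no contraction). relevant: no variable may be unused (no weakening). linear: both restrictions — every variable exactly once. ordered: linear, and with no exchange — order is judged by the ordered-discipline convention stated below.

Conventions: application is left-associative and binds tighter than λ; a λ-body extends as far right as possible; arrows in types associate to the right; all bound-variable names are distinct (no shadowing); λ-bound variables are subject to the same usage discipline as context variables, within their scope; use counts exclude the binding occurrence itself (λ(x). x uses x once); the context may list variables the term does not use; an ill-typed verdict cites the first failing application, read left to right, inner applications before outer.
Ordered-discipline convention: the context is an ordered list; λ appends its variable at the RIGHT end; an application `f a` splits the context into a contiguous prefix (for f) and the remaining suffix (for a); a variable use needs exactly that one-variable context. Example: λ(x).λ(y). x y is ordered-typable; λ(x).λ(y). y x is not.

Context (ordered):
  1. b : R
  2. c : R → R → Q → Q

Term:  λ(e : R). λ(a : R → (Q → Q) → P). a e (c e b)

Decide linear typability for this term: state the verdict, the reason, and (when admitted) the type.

no — uses contraction: e ×2
usage: b: 1×; c: 1×; e (bound): 2×; a (bound): 1×
use order (left to right): a, e, c, e, b
typing: well-typed — term : R → (R → (Q → Q) → P) → P
across the five disciplines: ordered ✗, linear ✗, affine ✗, relevant ✓, unrestricted ✓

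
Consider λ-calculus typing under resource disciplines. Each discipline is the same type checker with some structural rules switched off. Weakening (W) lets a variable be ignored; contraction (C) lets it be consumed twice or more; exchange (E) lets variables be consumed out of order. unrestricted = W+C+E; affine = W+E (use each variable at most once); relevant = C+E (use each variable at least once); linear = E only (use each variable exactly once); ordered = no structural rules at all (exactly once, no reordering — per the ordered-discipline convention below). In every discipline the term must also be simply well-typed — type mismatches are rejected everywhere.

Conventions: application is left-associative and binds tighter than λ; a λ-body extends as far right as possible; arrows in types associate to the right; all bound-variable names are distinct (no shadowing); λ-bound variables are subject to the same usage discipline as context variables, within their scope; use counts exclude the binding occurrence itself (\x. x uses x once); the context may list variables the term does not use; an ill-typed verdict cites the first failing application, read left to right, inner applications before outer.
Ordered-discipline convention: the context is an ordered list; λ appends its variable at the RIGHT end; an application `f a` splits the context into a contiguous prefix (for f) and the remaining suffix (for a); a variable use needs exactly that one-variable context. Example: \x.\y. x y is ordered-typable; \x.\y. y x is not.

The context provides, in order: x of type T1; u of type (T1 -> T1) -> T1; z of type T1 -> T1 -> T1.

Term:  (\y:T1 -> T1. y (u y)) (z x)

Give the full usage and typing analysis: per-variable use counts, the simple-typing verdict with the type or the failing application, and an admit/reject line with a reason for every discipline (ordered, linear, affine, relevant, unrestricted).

counts: x: 1×; u: 1×; z: 1×; y (λ-bound): 2×
order of uses: y, u, y, z, x
typing: well-typed at T1
ordered: ✗ — y ×2 used more than once (contraction)
linear: ✗ — y ×2 used more than once (contraction)
affine: ✗ — y ×2 used more than once (contraction)
relevant: ✓ — at least one use each (x, u, z, y)
unrestricted: ✓ — type-checks (T1) and nothing is barred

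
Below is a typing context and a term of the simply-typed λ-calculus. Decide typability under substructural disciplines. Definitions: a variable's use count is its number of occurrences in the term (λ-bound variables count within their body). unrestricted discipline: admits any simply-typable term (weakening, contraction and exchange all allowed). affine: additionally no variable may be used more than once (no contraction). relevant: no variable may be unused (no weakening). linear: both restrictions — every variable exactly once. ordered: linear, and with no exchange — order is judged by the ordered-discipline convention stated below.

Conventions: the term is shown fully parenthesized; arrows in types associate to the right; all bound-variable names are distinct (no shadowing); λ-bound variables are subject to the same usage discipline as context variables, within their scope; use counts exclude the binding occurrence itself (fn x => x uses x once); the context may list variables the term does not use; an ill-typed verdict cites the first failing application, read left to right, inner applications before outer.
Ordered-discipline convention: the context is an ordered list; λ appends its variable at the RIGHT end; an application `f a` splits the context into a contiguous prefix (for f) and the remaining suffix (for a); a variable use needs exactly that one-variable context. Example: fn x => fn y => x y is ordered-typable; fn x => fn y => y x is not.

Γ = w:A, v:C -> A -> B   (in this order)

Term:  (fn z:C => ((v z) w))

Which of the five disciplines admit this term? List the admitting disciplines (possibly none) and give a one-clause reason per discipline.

admitted in: linear, affine, relevant, unrestricted
counts: w ×1; v ×1; z (λ-bound) ×1
use order (left to right): v, z, w
typing: the term checks, with type C -> B
ordered ✗ (use order v, z, w needs exchange)
linear ✓ (exactly-once usage across w, v, z)
affine ✓ (none of w, v, z used more than once)
relevant ✓ (none of w, v, z goes unused)
unrestricted ✓ (typability at C -> B is all that's needed)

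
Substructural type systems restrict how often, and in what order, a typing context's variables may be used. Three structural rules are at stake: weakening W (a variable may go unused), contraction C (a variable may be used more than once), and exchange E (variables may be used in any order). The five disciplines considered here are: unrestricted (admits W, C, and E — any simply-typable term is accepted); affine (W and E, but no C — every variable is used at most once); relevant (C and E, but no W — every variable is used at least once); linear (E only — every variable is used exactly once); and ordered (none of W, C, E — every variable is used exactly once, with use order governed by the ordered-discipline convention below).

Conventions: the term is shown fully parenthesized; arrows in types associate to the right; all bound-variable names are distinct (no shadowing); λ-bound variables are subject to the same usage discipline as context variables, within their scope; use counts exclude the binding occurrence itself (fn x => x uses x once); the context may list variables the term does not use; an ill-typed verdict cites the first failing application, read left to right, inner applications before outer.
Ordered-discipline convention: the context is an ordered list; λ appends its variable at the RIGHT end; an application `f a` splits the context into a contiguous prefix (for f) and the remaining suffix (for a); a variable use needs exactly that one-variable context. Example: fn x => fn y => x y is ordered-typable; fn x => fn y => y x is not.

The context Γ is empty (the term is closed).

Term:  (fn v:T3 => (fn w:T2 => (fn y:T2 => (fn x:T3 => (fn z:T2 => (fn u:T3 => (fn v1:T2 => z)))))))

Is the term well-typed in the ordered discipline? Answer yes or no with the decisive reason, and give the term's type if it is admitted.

no — v, w, y, x, u, v1 never used (weakening)
variable uses: v (bound): 0; w (bound): 0; y (bound): 0; x (bound): 0; z (bound): 1; u (bound): 0; v1 (bound): 0
left-to-right use order: z
typing: well-typed — term : T3 -> T2 -> T2 -> T3 -> T2 -> T3 -> T2 -> T2
all disciplines: ordered ✗; linear ✗; affine ✓; relevant ✗; unrestricted ✓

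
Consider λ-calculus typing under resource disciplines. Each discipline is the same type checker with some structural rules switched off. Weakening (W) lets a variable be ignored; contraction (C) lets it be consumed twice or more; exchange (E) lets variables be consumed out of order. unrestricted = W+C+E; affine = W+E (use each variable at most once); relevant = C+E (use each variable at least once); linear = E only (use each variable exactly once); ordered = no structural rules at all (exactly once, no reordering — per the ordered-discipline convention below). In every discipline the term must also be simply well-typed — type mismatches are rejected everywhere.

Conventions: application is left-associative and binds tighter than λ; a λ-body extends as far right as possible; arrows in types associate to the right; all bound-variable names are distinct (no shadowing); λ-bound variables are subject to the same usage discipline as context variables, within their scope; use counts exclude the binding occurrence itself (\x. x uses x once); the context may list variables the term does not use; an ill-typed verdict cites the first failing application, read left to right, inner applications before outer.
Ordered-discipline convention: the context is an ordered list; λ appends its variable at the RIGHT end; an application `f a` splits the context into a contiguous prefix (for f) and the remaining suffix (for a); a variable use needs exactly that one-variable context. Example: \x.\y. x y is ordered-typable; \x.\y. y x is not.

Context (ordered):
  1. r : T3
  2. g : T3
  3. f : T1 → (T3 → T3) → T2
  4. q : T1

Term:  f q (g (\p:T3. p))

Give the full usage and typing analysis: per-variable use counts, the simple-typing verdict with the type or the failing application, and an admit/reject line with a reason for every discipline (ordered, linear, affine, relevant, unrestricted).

usage: r: 0, g: 1, f: 1, q: 1, p (bound): 1
use order (left to right): f, q, g, p
typing: ill-typed: non-function type T3 applied to an argument
ordered: ✗, fails simple typing
linear: ✗, a type mismatch blocks all five
affine: ✗, the type mismatch rejects it
relevant: ✗, not simply typable
unrestricted: ✗, fails simple typing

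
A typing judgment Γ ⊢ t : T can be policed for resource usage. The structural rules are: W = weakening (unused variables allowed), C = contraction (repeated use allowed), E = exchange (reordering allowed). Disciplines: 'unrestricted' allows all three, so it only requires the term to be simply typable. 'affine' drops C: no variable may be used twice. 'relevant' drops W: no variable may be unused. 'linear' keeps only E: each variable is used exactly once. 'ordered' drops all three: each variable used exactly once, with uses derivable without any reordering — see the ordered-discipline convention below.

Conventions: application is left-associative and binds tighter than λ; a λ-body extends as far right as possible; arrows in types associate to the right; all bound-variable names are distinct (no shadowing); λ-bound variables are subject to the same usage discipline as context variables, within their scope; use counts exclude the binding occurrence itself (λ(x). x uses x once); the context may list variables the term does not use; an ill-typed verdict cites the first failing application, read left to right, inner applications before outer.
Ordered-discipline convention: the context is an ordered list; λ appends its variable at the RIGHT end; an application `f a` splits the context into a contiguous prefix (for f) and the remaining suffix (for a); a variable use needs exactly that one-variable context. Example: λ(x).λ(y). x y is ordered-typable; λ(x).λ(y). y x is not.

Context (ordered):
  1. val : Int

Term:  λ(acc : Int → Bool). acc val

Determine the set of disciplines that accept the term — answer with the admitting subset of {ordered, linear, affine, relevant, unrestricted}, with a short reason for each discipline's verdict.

admitted by: linear, affine, relevant, unrestricted
usage: val: 1×; acc (λ-bound): 1×
use order (left to right): acc, val
typing: well-typed — term : (Int → Bool) → Bool
ordered ✗ (needs exchange: uses follow acc, val)
linear ✓ (single use per variable (val, acc))
affine ✓ (at most one use each (val, acc))
relevant ✓ (none of val, acc goes unused)
unrestricted ✓ (type-checks ((Int → Bool) → Bool) and nothing is barred)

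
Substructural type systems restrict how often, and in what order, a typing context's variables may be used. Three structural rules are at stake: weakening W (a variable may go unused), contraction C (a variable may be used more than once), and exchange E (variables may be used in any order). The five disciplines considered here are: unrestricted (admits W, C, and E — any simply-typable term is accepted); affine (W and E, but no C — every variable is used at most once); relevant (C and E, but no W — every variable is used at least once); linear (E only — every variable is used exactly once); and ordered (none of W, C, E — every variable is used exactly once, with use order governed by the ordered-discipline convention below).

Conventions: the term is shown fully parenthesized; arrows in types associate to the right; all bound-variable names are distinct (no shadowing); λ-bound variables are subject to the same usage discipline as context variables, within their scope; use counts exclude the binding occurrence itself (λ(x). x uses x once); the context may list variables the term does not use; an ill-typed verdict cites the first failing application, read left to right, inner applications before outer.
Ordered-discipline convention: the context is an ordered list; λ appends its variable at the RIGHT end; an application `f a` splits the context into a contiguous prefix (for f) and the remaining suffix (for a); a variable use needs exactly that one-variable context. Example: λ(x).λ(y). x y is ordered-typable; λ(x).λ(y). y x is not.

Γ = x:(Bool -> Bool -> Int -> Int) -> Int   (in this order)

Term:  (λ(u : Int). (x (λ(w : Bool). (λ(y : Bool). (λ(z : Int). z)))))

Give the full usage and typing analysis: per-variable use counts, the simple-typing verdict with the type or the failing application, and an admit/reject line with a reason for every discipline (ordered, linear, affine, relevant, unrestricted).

variable uses: x: 1, u [bound]: 0, w [bound]: 0, y [bound]: 0, z [bound]: 1
left-to-right use order: x, z
typing: well-typed — term : Int -> Int
ordered: ✗, unused: u, w, y — weakening required
linear: ✗, unused: u, w, y — weakening required
affine: ✓, no duplicate uses among x, u, w, y, z
relevant: ✗, unused: u, w, y — weakening required
unrestricted: ✓, type-checks (Int -> Int) and nothing is barred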